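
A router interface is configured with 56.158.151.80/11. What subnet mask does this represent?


/11 means 11 network bits, 21 host bits
Binary: 11111111111000000000000000000000
Mask: 255.224.0.0


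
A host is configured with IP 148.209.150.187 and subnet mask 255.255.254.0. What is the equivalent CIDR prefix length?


Binary: 11111111.11111111.11111110.00000000
Count leading 1s
Prefix: /23


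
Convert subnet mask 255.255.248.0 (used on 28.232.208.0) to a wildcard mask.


Subnet mask: 255.255.248.0
Wildcard = 255.255.255.255 - subnet mask
255 - 255 = 0
255 - 255 = 0
255 - 248 = 7
255 - 0 = 255
Wildcard: 0.0.7.255


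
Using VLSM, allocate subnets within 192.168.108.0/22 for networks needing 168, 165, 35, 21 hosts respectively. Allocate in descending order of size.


168 hosts -> /24 (254 usable): 192.168.108.0/24
165 hosts -> /24 (254 usable): 192.168.109.0/24
35 hosts -> /26 (62 usable): 192.168.110.0/26
21 hosts -> /27 (30 usable): 192.168.110.64/27
Allocation: 192.168.108.0/24 (168 hosts, 254 usable); 192.168.109.0/24 (165 hosts, 254 usable); 192.168.110.0/26 (35 hosts, 62 usable); 192.168.110.64/27 (21 hosts, 30 usable)


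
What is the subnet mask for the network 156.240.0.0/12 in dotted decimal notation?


/12 means 12 network bits, 20 host bits
Binary: 11111111111100000000000000000000
Mask: 255.240.0.0


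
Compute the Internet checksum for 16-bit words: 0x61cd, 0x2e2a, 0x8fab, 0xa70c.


Sum all words (with carry folding):
+ 0x61cd = 0x61cd
+ 0x2e2a = 0x8ff7
+ 0x8fab = 0x1fa3
+ 0xa70c = 0xc6af
One's complement: ~0xc6af
Checksum = 0x3950


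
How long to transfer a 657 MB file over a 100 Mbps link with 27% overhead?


Effective throughput = 100 * (1 - 27/100) = 73 Mbps
File size in Mb = 657 * 8 = 5256 Mb
Time = 5256 / 73
Time = 72 seconds


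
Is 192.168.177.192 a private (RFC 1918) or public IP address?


RFC 1918 private ranges:
  10.0.0.0/8 (10.0.0.0 - 10.255.255.255)
  172.16.0.0/12 (172.16.0.0 - 172.31.255.255)
  192.168.0.0/16 (192.168.0.0 - 192.168.255.255)
Private (in 192.168.0.0/16)


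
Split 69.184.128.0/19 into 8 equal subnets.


New prefix = 19 + 3 = 22
Each subnet has 1024 addresses
  69.184.128.0/22
  69.184.132.0/22
  69.184.136.0/22
  69.184.140.0/22
  69.184.144.0/22
  69.184.148.0/22
  69.184.152.0/22
  69.184.156.0/22
Subnets: 69.184.128.0/22, 69.184.132.0/22, 69.184.136.0/22, 69.184.140.0/22, 69.184.144.0/22, 69.184.148.0/22, 69.184.152.0/22, 69.184.156.0/22


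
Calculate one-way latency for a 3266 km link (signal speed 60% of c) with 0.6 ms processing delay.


Speed = 0.6 * 3e5 km/s = 180000 km/s
Propagation delay = 3266 / 180000 = 0.0181 s = 18.1444 ms
Processing delay = 0.6 ms
Total one-way latency = 18.7444 ms


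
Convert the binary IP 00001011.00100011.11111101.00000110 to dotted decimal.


00001011 = 11
00100011 = 35
11111101 = 253
00000110 = 6
IP: 11.35.253.6


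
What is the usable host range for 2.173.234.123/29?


Network: 2.173.234.120
Broadcast: 2.173.234.127
First usable = network + 1
Last usable = broadcast - 1
Range: 2.173.234.121 to 2.173.234.126


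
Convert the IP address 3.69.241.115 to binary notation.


3 = 00000011
69 = 01000101
241 = 11110001
115 = 01110011
Binary: 00000011.01000101.11110001.01110011


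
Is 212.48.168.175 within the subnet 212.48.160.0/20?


Subnet network: 212.48.160.0
Test IP AND mask: 212.48.160.0
Yes, 212.48.168.175 is in 212.48.160.0/20


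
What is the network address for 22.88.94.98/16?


IP:   00010110.01011000.01011110.01100010
Mask: 11111111.11111111.00000000.00000000
AND operation:
Net:  00010110.01011000.00000000.00000000
Network: 22.88.0.0/16


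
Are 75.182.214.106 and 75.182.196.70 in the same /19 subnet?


Mask: 255.255.224.0
75.182.214.106 AND mask = 75.182.192.0
75.182.196.70 AND mask = 75.182.192.0
Yes, same subnet (75.182.192.0)


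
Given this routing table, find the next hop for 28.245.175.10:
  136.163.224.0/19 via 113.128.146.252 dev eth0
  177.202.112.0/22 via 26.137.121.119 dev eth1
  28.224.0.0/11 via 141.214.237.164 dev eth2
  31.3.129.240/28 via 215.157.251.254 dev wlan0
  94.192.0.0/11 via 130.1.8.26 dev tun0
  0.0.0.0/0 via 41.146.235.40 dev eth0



Longest prefix match for 28.245.175.10:
  /19 136.163.224.0: no
  /22 177.202.112.0: no
  /11 28.224.0.0: MATCH
  /28 31.3.129.240: no
  /11 94.192.0.0: no
  /0 0.0.0.0: MATCH
Selected: next-hop 141.214.237.164 via eth2 (matched /11)


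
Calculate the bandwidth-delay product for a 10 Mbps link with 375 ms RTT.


BDP = bandwidth * RTT
= 10 Mbps * 375 ms
= 10 * 1e6 * 375 / 1000 bits
= 3750000 bits
= 468750 bytes
= 457.7637 KB
BDP = 3750000 bits (468750 bytes)


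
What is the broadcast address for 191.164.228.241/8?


Network: 191.0.0.0/8
Host bits = 24
Set all host bits to 1:
Broadcast: 191.255.255.255


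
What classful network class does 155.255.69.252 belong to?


First octet: 155
Binary: 10011011
10xxxxxx -> Class B (128-191)
Class B, default mask 255.255.0.0 (/16)


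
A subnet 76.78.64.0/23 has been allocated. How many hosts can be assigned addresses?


Host bits = 32 - 23 = 9
Total addresses = 2^9 = 512
Usable = total - 2 (network and broadcast)
Usable hosts: 510


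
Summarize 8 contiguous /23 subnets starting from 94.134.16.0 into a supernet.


Original prefix: /23
Number of subnets: 8 = 2^3
New prefix = 23 - 3 = 20
Supernet: 94.134.16.0/20


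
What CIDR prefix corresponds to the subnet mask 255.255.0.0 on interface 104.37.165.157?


Binary: 11111111.11111111.00000000.00000000
Count leading 1s
Prefix: /16


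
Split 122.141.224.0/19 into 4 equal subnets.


New prefix = 19 + 2 = 21
Each subnet has 2048 addresses
  122.141.224.0/21
  122.141.232.0/21
  122.141.240.0/21
  122.141.248.0/21
Subnets: 122.141.224.0/21, 122.141.232.0/21, 122.141.240.0/21, 122.141.248.0/21


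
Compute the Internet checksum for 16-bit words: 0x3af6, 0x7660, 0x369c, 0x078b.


Sum all words (with carry folding):
+ 0x3af6 = 0x3af6
+ 0x7660 = 0xb156
+ 0x369c = 0xe7f2
+ 0x078b = 0xef7d
One's complement: ~0xef7d
Checksum = 0x1082


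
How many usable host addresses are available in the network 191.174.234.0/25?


Host bits = 32 - 25 = 7
Total addresses = 2^7 = 128
Usable = total - 2 (network and broadcast)
Usable hosts: 126


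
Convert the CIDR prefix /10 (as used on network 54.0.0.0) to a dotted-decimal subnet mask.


/10 means 10 network bits, 22 host bits
Binary: 11111111110000000000000000000000
Mask: 255.192.0.0


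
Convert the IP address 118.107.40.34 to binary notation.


118 = 01110110
107 = 01101011
40 = 00101000
34 = 00100010
Binary: 01110110.01101011.00101000.00100010


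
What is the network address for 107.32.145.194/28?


IP:   01101011.00100000.10010001.11000010
Mask: 11111111.11111111.11111111.11110000
AND operation:
Net:  01101011.00100000.10010001.11000000
Network: 107.32.145.192/28


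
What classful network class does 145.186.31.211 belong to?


First octet: 145
Binary: 10010001
10xxxxxx -> Class B (128-191)
Class B, default mask 255.255.0.0 (/16)


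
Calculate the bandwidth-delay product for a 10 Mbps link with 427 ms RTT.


BDP = bandwidth * RTT
= 10 Mbps * 427 ms
= 10 * 1e6 * 427 / 1000 bits
= 4270000 bits
= 533750 bytes
= 521.2402 KB
BDP = 4270000 bits (533750 bytes)


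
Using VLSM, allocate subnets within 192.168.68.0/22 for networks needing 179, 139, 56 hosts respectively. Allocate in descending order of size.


179 hosts -> /24 (254 usable): 192.168.68.0/24
139 hosts -> /24 (254 usable): 192.168.69.0/24
56 hosts -> /26 (62 usable): 192.168.70.0/26
Allocation: 192.168.68.0/24 (179 hosts, 254 usable); 192.168.69.0/24 (139 hosts, 254 usable); 192.168.70.0/26 (56 hosts, 62 usable)


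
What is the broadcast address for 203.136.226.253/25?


Network: 203.136.226.128/25
Host bits = 7
Set all host bits to 1:
Broadcast: 203.136.226.255


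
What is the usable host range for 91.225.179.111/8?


Network: 91.0.0.0
Broadcast: 91.255.255.255
First usable = network + 1
Last usable = broadcast - 1
Range: 91.0.0.1 to 91.255.255.254


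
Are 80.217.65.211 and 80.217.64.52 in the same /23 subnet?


Mask: 255.255.254.0
80.217.65.211 AND mask = 80.217.64.0
80.217.64.52 AND mask = 80.217.64.0
Yes, same subnet (80.217.64.0)


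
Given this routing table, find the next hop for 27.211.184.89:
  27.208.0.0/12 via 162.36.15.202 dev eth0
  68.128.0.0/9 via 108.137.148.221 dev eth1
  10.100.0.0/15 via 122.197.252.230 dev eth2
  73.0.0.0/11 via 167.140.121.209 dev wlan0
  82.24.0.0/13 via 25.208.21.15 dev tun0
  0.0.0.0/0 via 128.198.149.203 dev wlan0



Longest prefix match for 27.211.184.89:
  /12 27.208.0.0: MATCH
  /9 68.128.0.0: no
  /15 10.100.0.0: no
  /11 73.0.0.0: no
  /13 82.24.0.0: no
  /0 0.0.0.0: MATCH
Selected: next-hop 162.36.15.202 via eth0 (matched /12)


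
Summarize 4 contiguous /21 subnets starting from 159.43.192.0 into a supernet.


Original prefix: /21
Number of subnets: 4 = 2^2
New prefix = 21 - 2 = 19
Supernet: 159.43.192.0/19


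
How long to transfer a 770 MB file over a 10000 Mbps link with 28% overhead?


Effective throughput = 10000 * (1 - 28/100) = 7200 Mbps
File size in Mb = 770 * 8 = 6160 Mb
Time = 6160 / 7200
Time = 0.8556 seconds


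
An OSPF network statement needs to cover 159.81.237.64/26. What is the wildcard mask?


Subnet mask: 255.255.255.192
Wildcard = 255.255.255.255 - subnet mask
255 - 255 = 0
255 - 255 = 0
255 - 255 = 0
255 - 192 = 63
Wildcard: 0.0.0.63


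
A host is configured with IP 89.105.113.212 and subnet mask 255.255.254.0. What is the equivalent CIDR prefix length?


Binary: 11111111.11111111.11111110.00000000
Count leading 1s
Prefix: /23


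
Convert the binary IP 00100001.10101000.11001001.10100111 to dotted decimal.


00100001 = 33
10101000 = 168
11001001 = 201
10100111 = 167
IP: 33.168.201.167


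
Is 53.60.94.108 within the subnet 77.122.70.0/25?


Subnet network: 77.122.70.0
Test IP AND mask: 53.60.94.0
No, 53.60.94.108 is not in 77.122.70.0/25


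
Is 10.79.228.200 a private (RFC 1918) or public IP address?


RFC 1918 private ranges:
  10.0.0.0/8 (10.0.0.0 - 10.255.255.255)
  172.16.0.0/12 (172.16.0.0 - 172.31.255.255)
  192.168.0.0/16 (192.168.0.0 - 192.168.255.255)
Private (in 10.0.0.0/8)


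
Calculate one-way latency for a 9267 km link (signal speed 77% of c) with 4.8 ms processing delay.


Speed = 0.77 * 3e5 km/s = 231000 km/s
Propagation delay = 9267 / 231000 = 0.0401 s = 40.1169 ms
Processing delay = 4.8 ms
Total one-way latency = 44.9169 ms


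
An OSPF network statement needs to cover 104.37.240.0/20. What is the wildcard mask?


Subnet mask: 255.255.240.0
Wildcard = 255.255.255.255 - subnet mask
255 - 255 = 0
255 - 255 = 0
255 - 240 = 15
255 - 0 = 255
Wildcard: 0.0.15.255


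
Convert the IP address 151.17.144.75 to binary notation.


151 = 10010111
17 = 00010001
144 = 10010000
75 = 01001011
Binary: 10010111.00010001.10010000.01001011


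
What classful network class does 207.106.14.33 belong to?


First octet: 207
Binary: 11001111
110xxxxx -> Class C (192-223)
Class C, default mask 255.255.255.0 (/24)


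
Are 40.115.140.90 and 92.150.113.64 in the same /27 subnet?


Mask: 255.255.255.224
40.115.140.90 AND mask = 40.115.140.64
92.150.113.64 AND mask = 92.150.113.64
No, different subnets (40.115.140.64 vs 92.150.113.64)


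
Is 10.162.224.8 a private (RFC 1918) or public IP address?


RFC 1918 private ranges:
  10.0.0.0/8 (10.0.0.0 - 10.255.255.255)
  172.16.0.0/12 (172.16.0.0 - 172.31.255.255)
  192.168.0.0/16 (192.168.0.0 - 192.168.255.255)
Private (in 10.0.0.0/8)


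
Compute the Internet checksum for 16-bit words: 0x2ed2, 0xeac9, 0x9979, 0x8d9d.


Sum all words (with carry folding):
+ 0x2ed2 = 0x2ed2
+ 0xeac9 = 0x199c
+ 0x9979 = 0xb315
+ 0x8d9d = 0x40b3
One's complement: ~0x40b3
Checksum = 0xbf4c


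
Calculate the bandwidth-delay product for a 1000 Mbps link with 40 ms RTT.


BDP = bandwidth * RTT
= 1000 Mbps * 40 ms
= 1000 * 1e6 * 40 / 1000 bits
= 40000000 bits
= 5000000 bytes
= 4882.8125 KB
BDP = 40000000 bits (5000000 bytes)


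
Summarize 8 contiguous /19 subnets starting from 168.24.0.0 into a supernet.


Original prefix: /19
Number of subnets: 8 = 2^3
New prefix = 19 - 3 = 16
Supernet: 168.24.0.0/16


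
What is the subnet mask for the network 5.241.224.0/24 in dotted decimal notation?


/24 means 24 network bits, 8 host bits
Binary: 11111111111111111111111100000000
Mask: 255.255.255.0


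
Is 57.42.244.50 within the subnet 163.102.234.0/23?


Subnet network: 163.102.234.0
Test IP AND mask: 57.42.244.0
No, 57.42.244.50 is not in 163.102.234.0/23


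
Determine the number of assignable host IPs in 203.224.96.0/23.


Host bits = 32 - 23 = 9
Total addresses = 2^9 = 512
Usable = total - 2 (network and broadcast)
Usable hosts: 510


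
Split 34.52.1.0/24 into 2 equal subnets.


New prefix = 24 + 1 = 25
Each subnet has 128 addresses
  34.52.1.0/25
  34.52.1.128/25
Subnets: 34.52.1.0/25, 34.52.1.128/25


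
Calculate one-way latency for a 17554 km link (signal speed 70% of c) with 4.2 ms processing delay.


Speed = 0.7 * 3e5 km/s = 210000 km/s
Propagation delay = 17554 / 210000 = 0.0836 s = 83.5905 ms
Processing delay = 4.2 ms
Total one-way latency = 87.7905 ms


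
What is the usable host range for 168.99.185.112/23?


Network: 168.99.184.0
Broadcast: 168.99.185.255
First usable = network + 1
Last usable = broadcast - 1
Range: 168.99.184.1 to 168.99.185.254


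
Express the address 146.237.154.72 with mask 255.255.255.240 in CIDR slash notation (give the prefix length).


Binary: 11111111.11111111.11111111.11110000
Count leading 1s
Prefix: /28


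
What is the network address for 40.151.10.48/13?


IP:   00101000.10010111.00001010.00110000
Mask: 11111111.11111000.00000000.00000000
AND operation:
Net:  00101000.10010000.00000000.00000000
Network: 40.144.0.0/13


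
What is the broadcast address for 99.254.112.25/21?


Network: 99.254.112.0/21
Host bits = 11
Set all host bits to 1:
Broadcast: 99.254.119.255


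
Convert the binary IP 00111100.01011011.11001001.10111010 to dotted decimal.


00111100 = 60
01011011 = 91
11001001 = 201
10111010 = 186
IP: 60.91.201.186


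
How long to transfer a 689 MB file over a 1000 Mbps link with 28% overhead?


Effective throughput = 1000 * (1 - 28/100) = 720 Mbps
File size in Mb = 689 * 8 = 5512 Mb
Time = 5512 / 720
Time = 7.6556 seconds


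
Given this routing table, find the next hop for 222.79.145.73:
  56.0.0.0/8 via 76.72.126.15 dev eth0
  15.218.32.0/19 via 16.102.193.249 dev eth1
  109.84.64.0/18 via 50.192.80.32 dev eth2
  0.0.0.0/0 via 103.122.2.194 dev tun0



Longest prefix match for 222.79.145.73:
  /8 56.0.0.0: no
  /19 15.218.32.0: no
  /18 109.84.64.0: no
  /0 0.0.0.0: MATCH
Selected: next-hop 103.122.2.194 via tun0 (matched /0)


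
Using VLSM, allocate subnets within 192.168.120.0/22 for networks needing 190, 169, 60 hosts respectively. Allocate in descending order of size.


190 hosts -> /24 (254 usable): 192.168.120.0/24
169 hosts -> /24 (254 usable): 192.168.121.0/24
60 hosts -> /26 (62 usable): 192.168.122.0/26
Allocation: 192.168.120.0/24 (190 hosts, 254 usable); 192.168.121.0/24 (169 hosts, 254 usable); 192.168.122.0/26 (60 hosts, 62 usable)


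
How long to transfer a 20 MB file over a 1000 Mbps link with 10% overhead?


Effective throughput = 1000 * (1 - 10/100) = 900 Mbps
File size in Mb = 20 * 8 = 160 Mb
Time = 160 / 900
Time = 0.1778 seconds


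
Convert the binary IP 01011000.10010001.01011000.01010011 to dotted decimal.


01011000 = 88
10010001 = 145
01011000 = 88
01010011 = 83
IP: 88.145.88.83


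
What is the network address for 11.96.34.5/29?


IP:   00001011.01100000.00100010.00000101
Mask: 11111111.11111111.11111111.11111000
AND operation:
Net:  00001011.01100000.00100010.00000000
Network: 11.96.34.0/29


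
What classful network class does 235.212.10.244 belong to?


First octet: 235
Binary: 11101011
1110xxxx -> Class D (224-239)
Class D (multicast), default mask N/A


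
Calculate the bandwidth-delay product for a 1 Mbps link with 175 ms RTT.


BDP = bandwidth * RTT
= 1 Mbps * 175 ms
= 1 * 1e6 * 175 / 1000 bits
= 175000 bits
= 21875 bytes
= 21.3623 KB
BDP = 175000 bits (21875 bytes)


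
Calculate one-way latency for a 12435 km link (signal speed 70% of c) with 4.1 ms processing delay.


Speed = 0.7 * 3e5 km/s = 210000 km/s
Propagation delay = 12435 / 210000 = 0.0592 s = 59.2143 ms
Processing delay = 4.1 ms
Total one-way latency = 63.3143 ms


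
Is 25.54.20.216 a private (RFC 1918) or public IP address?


RFC 1918 private ranges:
  10.0.0.0/8 (10.0.0.0 - 10.255.255.255)
  172.16.0.0/12 (172.16.0.0 - 172.31.255.255)
  192.168.0.0/16 (192.168.0.0 - 192.168.255.255)
Public (not in any RFC 1918 range)


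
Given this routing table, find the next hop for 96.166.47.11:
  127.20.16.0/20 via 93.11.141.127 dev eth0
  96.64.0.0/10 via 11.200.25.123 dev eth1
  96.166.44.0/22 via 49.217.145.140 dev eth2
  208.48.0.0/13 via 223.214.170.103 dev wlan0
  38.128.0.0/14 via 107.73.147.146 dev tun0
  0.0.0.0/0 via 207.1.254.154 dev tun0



Longest prefix match for 96.166.47.11:
  /20 127.20.16.0: no
  /10 96.64.0.0: no
  /22 96.166.44.0: MATCH
  /13 208.48.0.0: no
  /14 38.128.0.0: no
  /0 0.0.0.0: MATCH
Selected: next-hop 49.217.145.140 via eth2 (matched /22)


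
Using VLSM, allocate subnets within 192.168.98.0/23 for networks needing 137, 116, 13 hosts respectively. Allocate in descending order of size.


137 hosts -> /24 (254 usable): 192.168.98.0/24
116 hosts -> /25 (126 usable): 192.168.99.0/25
13 hosts -> /28 (14 usable): 192.168.99.128/28
Allocation: 192.168.98.0/24 (137 hosts, 254 usable); 192.168.99.0/25 (116 hosts, 126 usable); 192.168.99.128/28 (13 hosts, 14 usable)


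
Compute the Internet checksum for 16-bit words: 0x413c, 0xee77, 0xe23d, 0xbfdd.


Sum all words (with carry folding):
+ 0x413c = 0x413c
+ 0xee77 = 0x2fb4
+ 0xe23d = 0x11f2
+ 0xbfdd = 0xd1cf
One's complement: ~0xd1cf
Checksum = 0x2e30


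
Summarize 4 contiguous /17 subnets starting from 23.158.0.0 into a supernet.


Original prefix: /17
Number of subnets: 4 = 2^2
New prefix = 17 - 2 = 15
Supernet: 23.158.0.0/15


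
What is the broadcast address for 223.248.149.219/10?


Network: 223.192.0.0/10
Host bits = 22
Set all host bits to 1:
Broadcast: 223.255.255.255


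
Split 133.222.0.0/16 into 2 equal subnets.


New prefix = 16 + 1 = 17
Each subnet has 32768 addresses
  133.222.0.0/17
  133.222.128.0/17
Subnets: 133.222.0.0/17, 133.222.128.0/17


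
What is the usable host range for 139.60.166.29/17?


Network: 139.60.128.0
Broadcast: 139.60.255.255
First usable = network + 1
Last usable = broadcast - 1
Range: 139.60.128.1 to 139.60.255.254


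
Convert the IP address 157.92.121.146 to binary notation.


157 = 10011101
92 = 01011100
121 = 01111001
146 = 10010010
Binary: 10011101.01011100.01111001.10010010


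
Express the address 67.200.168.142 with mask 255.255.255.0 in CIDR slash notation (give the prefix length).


Binary: 11111111.11111111.11111111.00000000
Count leading 1s
Prefix: /24


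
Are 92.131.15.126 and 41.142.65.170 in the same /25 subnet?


Mask: 255.255.255.128
92.131.15.126 AND mask = 92.131.15.0
41.142.65.170 AND mask = 41.142.65.128
No, different subnets (92.131.15.0 vs 41.142.65.128)


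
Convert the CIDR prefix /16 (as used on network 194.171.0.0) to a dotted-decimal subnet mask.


/16 means 16 network bits, 16 host bits
Binary: 11111111111111110000000000000000
Mask: 255.255.0.0


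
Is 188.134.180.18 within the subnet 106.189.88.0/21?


Subnet network: 106.189.88.0
Test IP AND mask: 188.134.176.0
No, 188.134.180.18 is not in 106.189.88.0/21


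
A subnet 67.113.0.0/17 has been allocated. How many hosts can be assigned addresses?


Host bits = 32 - 17 = 15
Total addresses = 2^15 = 32768
Usable = total - 2 (network and broadcast)
Usable hosts: 32766


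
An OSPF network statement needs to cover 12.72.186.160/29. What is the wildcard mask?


Subnet mask: 255.255.255.248
Wildcard = 255.255.255.255 - subnet mask
255 - 255 = 0
255 - 255 = 0
255 - 255 = 0
255 - 248 = 7
Wildcard: 0.0.0.7


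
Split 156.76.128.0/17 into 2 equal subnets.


New prefix = 17 + 1 = 18
Each subnet has 16384 addresses
  156.76.128.0/18
  156.76.192.0/18
Subnets: 156.76.128.0/18, 156.76.192.0/18


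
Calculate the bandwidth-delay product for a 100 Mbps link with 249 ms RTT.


BDP = bandwidth * RTT
= 100 Mbps * 249 ms
= 100 * 1e6 * 249 / 1000 bits
= 24900000 bits
= 3112500 bytes
= 3039.5508 KB
BDP = 24900000 bits (3112500 bytes)


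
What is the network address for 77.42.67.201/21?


IP:   01001101.00101010.01000011.11001001
Mask: 11111111.11111111.11111000.00000000
AND operation:
Net:  01001101.00101010.01000000.00000000
Network: 77.42.64.0/21


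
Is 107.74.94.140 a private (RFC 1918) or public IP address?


RFC 1918 private ranges:
  10.0.0.0/8 (10.0.0.0 - 10.255.255.255)
  172.16.0.0/12 (172.16.0.0 - 172.31.255.255)
  192.168.0.0/16 (192.168.0.0 - 192.168.255.255)
Public (not in any RFC 1918 range)


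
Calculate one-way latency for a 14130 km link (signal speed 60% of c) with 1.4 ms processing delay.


Speed = 0.6 * 3e5 km/s = 180000 km/s
Propagation delay = 14130 / 180000 = 0.0785 s = 78.5 ms
Processing delay = 1.4 ms
Total one-way latency = 79.9 ms


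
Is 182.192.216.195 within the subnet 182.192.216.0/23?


Subnet network: 182.192.216.0
Test IP AND mask: 182.192.216.0
Yes, 182.192.216.195 is in 182.192.216.0/23


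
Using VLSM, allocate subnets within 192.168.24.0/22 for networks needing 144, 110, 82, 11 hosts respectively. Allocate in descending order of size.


144 hosts -> /24 (254 usable): 192.168.24.0/24
110 hosts -> /25 (126 usable): 192.168.25.0/25
82 hosts -> /25 (126 usable): 192.168.25.128/25
11 hosts -> /28 (14 usable): 192.168.26.0/28
Allocation: 192.168.24.0/24 (144 hosts, 254 usable); 192.168.25.0/25 (110 hosts, 126 usable); 192.168.25.128/25 (82 hosts, 126 usable); 192.168.26.0/28 (11 hosts, 14 usable)


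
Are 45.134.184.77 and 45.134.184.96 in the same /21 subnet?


Mask: 255.255.248.0
45.134.184.77 AND mask = 45.134.184.0
45.134.184.96 AND mask = 45.134.184.0
Yes, same subnet (45.134.184.0)


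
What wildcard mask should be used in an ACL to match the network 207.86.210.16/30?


Subnet mask: 255.255.255.252
Wildcard = 255.255.255.255 - subnet mask
255 - 255 = 0
255 - 255 = 0
255 - 255 = 0
255 - 252 = 3
Wildcard: 0.0.0.3


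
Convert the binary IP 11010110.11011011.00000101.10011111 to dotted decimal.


11010110 = 214
11011011 = 219
00000101 = 5
10011111 = 159
IP: 214.219.5.159


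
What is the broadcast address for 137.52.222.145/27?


Network: 137.52.222.128/27
Host bits = 5
Set all host bits to 1:
Broadcast: 137.52.222.159


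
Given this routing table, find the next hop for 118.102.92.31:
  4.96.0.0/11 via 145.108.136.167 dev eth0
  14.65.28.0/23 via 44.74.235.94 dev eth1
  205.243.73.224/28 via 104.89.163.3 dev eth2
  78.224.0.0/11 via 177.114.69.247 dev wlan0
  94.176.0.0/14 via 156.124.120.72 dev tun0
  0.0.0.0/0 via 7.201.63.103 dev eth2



Longest prefix match for 118.102.92.31:
  /11 4.96.0.0: no
  /23 14.65.28.0: no
  /28 205.243.73.224: no
  /11 78.224.0.0: no
  /14 94.176.0.0: no
  /0 0.0.0.0: MATCH
Selected: next-hop 7.201.63.103 via eth2 (matched /0)


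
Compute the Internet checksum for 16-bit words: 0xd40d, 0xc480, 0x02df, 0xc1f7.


Sum all words (with carry folding):
+ 0xd40d = 0xd40d
+ 0xc480 = 0x988e
+ 0x02df = 0x9b6d
+ 0xc1f7 = 0x5d65
One's complement: ~0x5d65
Checksum = 0xa29a


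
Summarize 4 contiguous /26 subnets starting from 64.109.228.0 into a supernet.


Original prefix: /26
Number of subnets: 4 = 2^2
New prefix = 26 - 2 = 24
Supernet: 64.109.228.0/24


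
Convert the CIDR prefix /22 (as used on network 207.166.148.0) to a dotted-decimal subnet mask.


/22 means 22 network bits, 10 host bits
Binary: 11111111111111111111110000000000
Mask: 255.255.252.0


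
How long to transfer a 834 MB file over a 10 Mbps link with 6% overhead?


Effective throughput = 10 * (1 - 6/100) = 9.4 Mbps
File size in Mb = 834 * 8 = 6672 Mb
Time = 6672 / 9.4
Time = 709.7872 seconds


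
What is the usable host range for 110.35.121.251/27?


Network: 110.35.121.224
Broadcast: 110.35.121.255
First usable = network + 1
Last usable = broadcast - 1
Range: 110.35.121.225 to 110.35.121.254


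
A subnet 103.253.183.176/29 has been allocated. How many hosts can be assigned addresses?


Host bits = 32 - 29 = 3
Total addresses = 2^3 = 8
Usable = total - 2 (network and broadcast)
Usable hosts: 6


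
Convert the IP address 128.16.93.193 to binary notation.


128 = 10000000
16 = 00010000
93 = 01011101
193 = 11000001
Binary: 10000000.00010000.01011101.11000001


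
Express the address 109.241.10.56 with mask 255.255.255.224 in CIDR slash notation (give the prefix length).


Binary: 11111111.11111111.11111111.11100000
Count leading 1s
Prefix: /27


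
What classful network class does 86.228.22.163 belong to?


First octet: 86
Binary: 01010110
0xxxxxxx -> Class A (1-126)
Class A, default mask 255.0.0.0 (/8)


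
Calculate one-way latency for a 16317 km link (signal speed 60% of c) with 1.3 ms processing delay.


Speed = 0.6 * 3e5 km/s = 180000 km/s
Propagation delay = 16317 / 180000 = 0.0906 s = 90.65 ms
Processing delay = 1.3 ms
Total one-way latency = 91.95 ms


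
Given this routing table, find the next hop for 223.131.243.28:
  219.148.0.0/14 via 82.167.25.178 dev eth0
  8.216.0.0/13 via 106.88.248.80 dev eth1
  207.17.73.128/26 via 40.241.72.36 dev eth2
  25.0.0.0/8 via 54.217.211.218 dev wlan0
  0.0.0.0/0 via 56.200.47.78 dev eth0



Longest prefix match for 223.131.243.28:
  /14 219.148.0.0: no
  /13 8.216.0.0: no
  /26 207.17.73.128: no
  /8 25.0.0.0: no
  /0 0.0.0.0: MATCH
Selected: next-hop 56.200.47.78 via eth0 (matched /0)


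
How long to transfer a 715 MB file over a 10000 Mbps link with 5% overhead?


Effective throughput = 10000 * (1 - 5/100) = 9500 Mbps
File size in Mb = 715 * 8 = 5720 Mb
Time = 5720 / 9500
Time = 0.6021 seconds


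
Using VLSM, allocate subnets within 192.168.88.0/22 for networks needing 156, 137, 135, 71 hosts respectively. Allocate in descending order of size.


156 hosts -> /24 (254 usable): 192.168.88.0/24
137 hosts -> /24 (254 usable): 192.168.89.0/24
135 hosts -> /24 (254 usable): 192.168.90.0/24
71 hosts -> /25 (126 usable): 192.168.91.0/25
Allocation: 192.168.88.0/24 (156 hosts, 254 usable); 192.168.89.0/24 (137 hosts, 254 usable); 192.168.90.0/24 (135 hosts, 254 usable); 192.168.91.0/25 (71 hosts, 126 usable)


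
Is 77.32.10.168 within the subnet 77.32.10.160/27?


Subnet network: 77.32.10.160
Test IP AND mask: 77.32.10.160
Yes, 77.32.10.168 is in 77.32.10.160/27


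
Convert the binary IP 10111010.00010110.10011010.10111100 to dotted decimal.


10111010 = 186
00010110 = 22
10011010 = 154
10111100 = 188
IP: 186.22.154.188


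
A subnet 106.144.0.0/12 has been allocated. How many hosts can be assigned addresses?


Host bits = 32 - 12 = 20
Total addresses = 2^20 = 1048576
Usable = total - 2 (network and broadcast)
Usable hosts: 1048574


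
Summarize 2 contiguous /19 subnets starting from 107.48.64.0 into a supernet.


Original prefix: /19
Number of subnets: 2 = 2^1
New prefix = 19 - 1 = 18
Supernet: 107.48.64.0/18


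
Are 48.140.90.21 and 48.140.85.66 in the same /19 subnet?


Mask: 255.255.224.0
48.140.90.21 AND mask = 48.140.64.0
48.140.85.66 AND mask = 48.140.64.0
Yes, same subnet (48.140.64.0)


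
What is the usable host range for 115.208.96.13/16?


Network: 115.208.0.0
Broadcast: 115.208.255.255
First usable = network + 1
Last usable = broadcast - 1
Range: 115.208.0.1 to 115.208.255.254


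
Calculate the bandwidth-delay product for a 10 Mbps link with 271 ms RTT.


BDP = bandwidth * RTT
= 10 Mbps * 271 ms
= 10 * 1e6 * 271 / 1000 bits
= 2710000 bits
= 338750 bytes
= 330.8105 KB
BDP = 2710000 bits (338750 bytes)


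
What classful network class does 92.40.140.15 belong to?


First octet: 92
Binary: 01011100
0xxxxxxx -> Class A (1-126)
Class A, default mask 255.0.0.0 (/8)


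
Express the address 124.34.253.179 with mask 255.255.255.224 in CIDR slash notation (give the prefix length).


Binary: 11111111.11111111.11111111.11100000
Count leading 1s
Prefix: /27


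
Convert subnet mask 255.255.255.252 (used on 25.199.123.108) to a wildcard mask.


Subnet mask: 255.255.255.252
Wildcard = 255.255.255.255 - subnet mask
255 - 255 = 0
255 - 255 = 0
255 - 255 = 0
255 - 252 = 3
Wildcard: 0.0.0.3


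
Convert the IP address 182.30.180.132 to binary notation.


182 = 10110110
30 = 00011110
180 = 10110100
132 = 10000100
Binary: 10110110.00011110.10110100.10000100


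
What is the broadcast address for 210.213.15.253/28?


Network: 210.213.15.240/28
Host bits = 4
Set all host bits to 1:
Broadcast: 210.213.15.255


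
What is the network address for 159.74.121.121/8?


IP:   10011111.01001010.01111001.01111001
Mask: 11111111.00000000.00000000.00000000
AND operation:
Net:  10011111.00000000.00000000.00000000
Network: 159.0.0.0/8


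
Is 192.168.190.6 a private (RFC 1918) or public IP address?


RFC 1918 private ranges:
  10.0.0.0/8 (10.0.0.0 - 10.255.255.255)
  172.16.0.0/12 (172.16.0.0 - 172.31.255.255)
  192.168.0.0/16 (192.168.0.0 - 192.168.255.255)
Private (in 192.168.0.0/16)


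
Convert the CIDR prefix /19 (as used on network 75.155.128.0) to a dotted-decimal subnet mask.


/19 means 19 network bits, 13 host bits
Binary: 11111111111111111110000000000000
Mask: 255.255.224.0


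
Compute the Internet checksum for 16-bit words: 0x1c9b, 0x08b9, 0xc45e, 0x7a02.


Sum all words (with carry folding):
+ 0x1c9b = 0x1c9b
+ 0x08b9 = 0x2554
+ 0xc45e = 0xe9b2
+ 0x7a02 = 0x63b5
One's complement: ~0x63b5
Checksum = 0x9c4a


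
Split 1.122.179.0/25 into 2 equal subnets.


New prefix = 25 + 1 = 26
Each subnet has 64 addresses
  1.122.179.0/26
  1.122.179.64/26
Subnets: 1.122.179.0/26, 1.122.179.64/26


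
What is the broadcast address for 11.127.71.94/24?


Network: 11.127.71.0/24
Host bits = 8
Set all host bits to 1:
Broadcast: 11.127.71.255


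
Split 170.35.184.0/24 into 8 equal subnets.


New prefix = 24 + 3 = 27
Each subnet has 32 addresses
  170.35.184.0/27
  170.35.184.32/27
  170.35.184.64/27
  170.35.184.96/27
  170.35.184.128/27
  170.35.184.160/27
  170.35.184.192/27
  170.35.184.224/27
Subnets: 170.35.184.0/27, 170.35.184.32/27, 170.35.184.64/27, 170.35.184.96/27, 170.35.184.128/27, 170.35.184.160/27, 170.35.184.192/27, 170.35.184.224/27


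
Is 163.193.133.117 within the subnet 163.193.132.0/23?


Subnet network: 163.193.132.0
Test IP AND mask: 163.193.132.0
Yes, 163.193.133.117 is in 163.193.132.0/23


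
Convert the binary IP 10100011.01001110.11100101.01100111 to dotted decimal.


10100011 = 163
01001110 = 78
11100101 = 229
01100111 = 103
IP: 163.78.229.103


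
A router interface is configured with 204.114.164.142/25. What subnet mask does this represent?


/25 means 25 network bits, 7 host bits
Binary: 11111111111111111111111110000000
Mask: 255.255.255.128


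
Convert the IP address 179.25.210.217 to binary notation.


179 = 10110011
25 = 00011001
210 = 11010010
217 = 11011001
Binary: 10110011.00011001.11010010.11011001


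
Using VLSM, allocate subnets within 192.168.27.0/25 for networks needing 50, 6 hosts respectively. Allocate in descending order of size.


50 hosts -> /26 (62 usable): 192.168.27.0/26
6 hosts -> /29 (6 usable): 192.168.27.64/29
Allocation: 192.168.27.0/26 (50 hosts, 62 usable); 192.168.27.64/29 (6 hosts, 6 usable)


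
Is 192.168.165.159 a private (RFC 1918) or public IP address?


RFC 1918 private ranges:
  10.0.0.0/8 (10.0.0.0 - 10.255.255.255)
  172.16.0.0/12 (172.16.0.0 - 172.31.255.255)
  192.168.0.0/16 (192.168.0.0 - 192.168.255.255)
Private (in 192.168.0.0/16)


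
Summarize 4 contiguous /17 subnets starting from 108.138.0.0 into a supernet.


Original prefix: /17
Number of subnets: 4 = 2^2
New prefix = 17 - 2 = 15
Supernet: 108.138.0.0/15


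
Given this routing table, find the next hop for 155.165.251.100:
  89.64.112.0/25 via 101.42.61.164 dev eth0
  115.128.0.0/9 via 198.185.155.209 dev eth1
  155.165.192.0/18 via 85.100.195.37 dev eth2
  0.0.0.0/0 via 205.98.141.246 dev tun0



Longest prefix match for 155.165.251.100:
  /25 89.64.112.0: no
  /9 115.128.0.0: no
  /18 155.165.192.0: MATCH
  /0 0.0.0.0: MATCH
Selected: next-hop 85.100.195.37 via eth2 (matched /18)


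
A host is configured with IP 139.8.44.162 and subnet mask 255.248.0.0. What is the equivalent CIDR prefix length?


Binary: 11111111.11111000.00000000.00000000
Count leading 1s
Prefix: /13


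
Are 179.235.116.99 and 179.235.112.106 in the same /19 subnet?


Mask: 255.255.224.0
179.235.116.99 AND mask = 179.235.96.0
179.235.112.106 AND mask = 179.235.96.0
Yes, same subnet (179.235.96.0)


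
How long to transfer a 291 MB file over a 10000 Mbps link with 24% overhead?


Effective throughput = 10000 * (1 - 24/100) = 7600 Mbps
File size in Mb = 291 * 8 = 2328 Mb
Time = 2328 / 7600
Time = 0.3063 seconds


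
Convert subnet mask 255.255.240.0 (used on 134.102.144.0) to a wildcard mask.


Subnet mask: 255.255.240.0
Wildcard = 255.255.255.255 - subnet mask
255 - 255 = 0
255 - 255 = 0
255 - 240 = 15
255 - 0 = 255
Wildcard: 0.0.15.255


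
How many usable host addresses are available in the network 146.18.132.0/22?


Host bits = 32 - 22 = 10
Total addresses = 2^10 = 1024
Usable = total - 2 (network and broadcast)
Usable hosts: 1022


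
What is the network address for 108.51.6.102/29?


IP:   01101100.00110011.00000110.01100110
Mask: 11111111.11111111.11111111.11111000
AND operation:
Net:  01101100.00110011.00000110.01100000
Network: 108.51.6.96/29


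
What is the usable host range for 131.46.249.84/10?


Network: 131.0.0.0
Broadcast: 131.63.255.255
First usable = network + 1
Last usable = broadcast - 1
Range: 131.0.0.1 to 131.63.255.254


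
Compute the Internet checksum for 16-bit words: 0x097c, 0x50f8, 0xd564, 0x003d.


Sum all words (with carry folding):
+ 0x097c = 0x097c
+ 0x50f8 = 0x5a74
+ 0xd564 = 0x2fd9
+ 0x003d = 0x3016
One's complement: ~0x3016
Checksum = 0xcfe9


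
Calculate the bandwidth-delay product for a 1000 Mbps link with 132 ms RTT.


BDP = bandwidth * RTT
= 1000 Mbps * 132 ms
= 1000 * 1e6 * 132 / 1000 bits
= 132000000 bits
= 16500000 bytes
= 16113.2812 KB
BDP = 132000000 bits (16500000 bytes)


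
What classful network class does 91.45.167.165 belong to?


First octet: 91
Binary: 01011011
0xxxxxxx -> Class A (1-126)
Class A, default mask 255.0.0.0 (/8)


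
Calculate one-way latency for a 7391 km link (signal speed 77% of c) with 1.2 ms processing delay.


Speed = 0.77 * 3e5 km/s = 231000 km/s
Propagation delay = 7391 / 231000 = 0.032 s = 31.9957 ms
Processing delay = 1.2 ms
Total one-way latency = 33.1957 ms


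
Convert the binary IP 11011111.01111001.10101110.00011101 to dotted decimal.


11011111 = 223
01111001 = 121
10101110 = 174
00011101 = 29
IP: 223.121.174.29


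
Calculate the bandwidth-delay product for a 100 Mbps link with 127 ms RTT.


BDP = bandwidth * RTT
= 100 Mbps * 127 ms
= 100 * 1e6 * 127 / 1000 bits
= 12700000 bits
= 1587500 bytes
= 1550.293 KB
BDP = 12700000 bits (1587500 bytes)


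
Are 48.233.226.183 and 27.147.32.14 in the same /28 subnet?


Mask: 255.255.255.240
48.233.226.183 AND mask = 48.233.226.176
27.147.32.14 AND mask = 27.147.32.0
No, different subnets (48.233.226.176 vs 27.147.32.0)


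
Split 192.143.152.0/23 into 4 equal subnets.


New prefix = 23 + 2 = 25
Each subnet has 128 addresses
  192.143.152.0/25
  192.143.152.128/25
  192.143.153.0/25
  192.143.153.128/25
Subnets: 192.143.152.0/25, 192.143.152.128/25, 192.143.153.0/25, 192.143.153.128/25


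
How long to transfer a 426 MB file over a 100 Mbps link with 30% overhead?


Effective throughput = 100 * (1 - 30/100) = 70 Mbps
File size in Mb = 426 * 8 = 3408 Mb
Time = 3408 / 70
Time = 48.6857 seconds


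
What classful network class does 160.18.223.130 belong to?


First octet: 160
Binary: 10100000
10xxxxxx -> Class B (128-191)
Class B, default mask 255.255.0.0 (/16)


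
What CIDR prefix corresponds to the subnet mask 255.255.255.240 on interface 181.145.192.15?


Binary: 11111111.11111111.11111111.11110000
Count leading 1s
Prefix: /28


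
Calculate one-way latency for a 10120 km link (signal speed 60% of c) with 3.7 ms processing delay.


Speed = 0.6 * 3e5 km/s = 180000 km/s
Propagation delay = 10120 / 180000 = 0.0562 s = 56.2222 ms
Processing delay = 3.7 ms
Total one-way latency = 59.9222 ms


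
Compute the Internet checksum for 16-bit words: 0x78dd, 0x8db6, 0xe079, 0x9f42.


Sum all words (with carry folding):
+ 0x78dd = 0x78dd
+ 0x8db6 = 0x0694
+ 0xe079 = 0xe70d
+ 0x9f42 = 0x8650
One's complement: ~0x8650
Checksum = 0x79af


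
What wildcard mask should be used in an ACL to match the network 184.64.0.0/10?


Subnet mask: 255.192.0.0
Wildcard = 255.255.255.255 - subnet mask
255 - 255 = 0
255 - 192 = 63
255 - 0 = 255
255 - 0 = 255
Wildcard: 0.63.255.255


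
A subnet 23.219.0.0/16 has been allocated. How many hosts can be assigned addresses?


Host bits = 32 - 16 = 16
Total addresses = 2^16 = 65536
Usable = total - 2 (network and broadcast)
Usable hosts: 65534


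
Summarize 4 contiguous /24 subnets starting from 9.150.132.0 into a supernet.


Original prefix: /24
Number of subnets: 4 = 2^2
New prefix = 24 - 2 = 22
Supernet: 9.150.132.0/22


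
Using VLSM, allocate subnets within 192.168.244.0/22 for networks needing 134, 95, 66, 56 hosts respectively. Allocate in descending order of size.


134 hosts -> /24 (254 usable): 192.168.244.0/24
95 hosts -> /25 (126 usable): 192.168.245.0/25
66 hosts -> /25 (126 usable): 192.168.245.128/25
56 hosts -> /26 (62 usable): 192.168.246.0/26
Allocation: 192.168.244.0/24 (134 hosts, 254 usable); 192.168.245.0/25 (95 hosts, 126 usable); 192.168.245.128/25 (66 hosts, 126 usable); 192.168.246.0/26 (56 hosts, 62 usable)


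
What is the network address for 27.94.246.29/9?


IP:   00011011.01011110.11110110.00011101
Mask: 11111111.10000000.00000000.00000000
AND operation:
Net:  00011011.00000000.00000000.00000000
Network: 27.0.0.0/9


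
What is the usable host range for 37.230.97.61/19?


Network: 37.230.96.0
Broadcast: 37.230.127.255
First usable = network + 1
Last usable = broadcast - 1
Range: 37.230.96.1 to 37.230.127.254


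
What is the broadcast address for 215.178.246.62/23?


Network: 215.178.246.0/23
Host bits = 9
Set all host bits to 1:
Broadcast: 215.178.247.255


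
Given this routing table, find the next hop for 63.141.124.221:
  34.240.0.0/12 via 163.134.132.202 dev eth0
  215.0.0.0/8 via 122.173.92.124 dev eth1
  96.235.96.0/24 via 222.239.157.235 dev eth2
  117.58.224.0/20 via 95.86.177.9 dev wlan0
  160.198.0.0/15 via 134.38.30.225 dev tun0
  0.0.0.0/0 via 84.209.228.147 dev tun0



Longest prefix match for 63.141.124.221:
  /12 34.240.0.0: no
  /8 215.0.0.0: no
  /24 96.235.96.0: no
  /20 117.58.224.0: no
  /15 160.198.0.0: no
  /0 0.0.0.0: MATCH
Selected: next-hop 84.209.228.147 via tun0 (matched /0)


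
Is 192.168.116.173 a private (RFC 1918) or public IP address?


RFC 1918 private ranges:
  10.0.0.0/8 (10.0.0.0 - 10.255.255.255)
  172.16.0.0/12 (172.16.0.0 - 172.31.255.255)
  192.168.0.0/16 (192.168.0.0 - 192.168.255.255)
Private (in 192.168.0.0/16)
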